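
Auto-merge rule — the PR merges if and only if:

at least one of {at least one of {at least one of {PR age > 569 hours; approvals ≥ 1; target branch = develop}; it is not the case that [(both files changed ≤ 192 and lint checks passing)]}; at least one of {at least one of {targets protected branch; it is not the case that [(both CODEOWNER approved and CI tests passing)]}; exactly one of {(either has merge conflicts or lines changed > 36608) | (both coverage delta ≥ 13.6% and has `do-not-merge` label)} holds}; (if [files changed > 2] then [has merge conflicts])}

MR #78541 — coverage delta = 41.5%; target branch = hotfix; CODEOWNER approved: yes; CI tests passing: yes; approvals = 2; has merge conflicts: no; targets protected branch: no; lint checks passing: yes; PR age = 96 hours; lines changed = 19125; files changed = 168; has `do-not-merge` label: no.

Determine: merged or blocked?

Atomic conditions:
  PR age > 569 hours: 96 > 569 is false
  approvals ≥ 1: 2 ≥ 1 is true
  target branch = develop: hotfix == develop is false
  files changed ≤ 192: 168 ≤ 192 is true
  lint checks passing: yes → true
  targets protected branch: no → false
  CODEOWNER approved: yes → true
  CI tests passing: yes → true
  has merge conflicts: no → false
  lines changed > 36608: 19125 > 36608 is false
  coverage delta ≥ 13.6%: 41.5 ≥ 13.6 is true
  has `do-not-merge` label: no → false
  files changed > 2: 168 > 2 is true
Combine:
[1.1] false OR true OR false = true
[1.2.1] true AND true = true
[1.2] NOT true = false
[1] true OR false = true
[2.1.2.1] true AND true = true
[2.1.2] NOT true = false
[2.1] false OR false = false
[2.2.1] false OR false = false
[2.2.2] true AND false = false
[2.2] exactly-one(false, false) = false
[2] false OR false = false
[3] true → false = false
[root] true OR false OR false = true
Overall: true → merged

Merged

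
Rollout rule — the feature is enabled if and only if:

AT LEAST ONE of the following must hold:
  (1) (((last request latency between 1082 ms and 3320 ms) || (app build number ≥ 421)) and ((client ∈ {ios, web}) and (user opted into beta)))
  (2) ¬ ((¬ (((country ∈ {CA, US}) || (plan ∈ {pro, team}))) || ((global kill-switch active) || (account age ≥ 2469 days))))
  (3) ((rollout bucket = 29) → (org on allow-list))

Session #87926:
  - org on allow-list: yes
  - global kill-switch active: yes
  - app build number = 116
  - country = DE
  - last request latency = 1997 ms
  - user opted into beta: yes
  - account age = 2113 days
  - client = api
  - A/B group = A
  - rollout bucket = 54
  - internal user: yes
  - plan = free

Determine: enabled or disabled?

Enabled

Atomic conditions:
  last request latency between 1082 ms and 3320 ms: 1997 in [1082, 3320] is true
  app build number ≥ 421: 116 ≥ 421 is false
  client ∈ {ios, web}: api is not in the set → false
  user opted into beta: yes → true
  country ∈ {CA, US}: DE is not in the set → false
  plan ∈ {pro, team}: free is not in the set → false
  global kill-switch active: yes → true
  account age ≥ 2469 days: 2113 ≥ 2469 is false
  rollout bucket = 29: 54 == 29 is false
  org on allow-list: yes → true
Combine:
[1.1] true OR false = true
[1.2] false AND true = false
[1] true AND false = false
[2.1.1.1] false OR false = false
[2.1.1] NOT false = true
[2.1.2] true OR false = true
[2.1] true OR true = true
[2] NOT true = false
[3] false → true (antecedent false ⇒ implication holds) = true
[root] false OR false OR true = true
Overall: true → enabled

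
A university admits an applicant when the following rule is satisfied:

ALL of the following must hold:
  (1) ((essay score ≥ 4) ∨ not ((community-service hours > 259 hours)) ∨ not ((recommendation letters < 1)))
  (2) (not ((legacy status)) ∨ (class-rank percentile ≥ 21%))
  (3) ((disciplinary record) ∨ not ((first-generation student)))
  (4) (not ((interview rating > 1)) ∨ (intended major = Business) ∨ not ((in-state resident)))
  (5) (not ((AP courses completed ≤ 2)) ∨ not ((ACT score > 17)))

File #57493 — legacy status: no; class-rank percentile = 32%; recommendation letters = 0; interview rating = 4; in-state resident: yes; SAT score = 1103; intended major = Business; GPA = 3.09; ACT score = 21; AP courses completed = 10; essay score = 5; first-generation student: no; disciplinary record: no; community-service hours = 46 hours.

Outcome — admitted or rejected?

Atomic conditions:
  essay score ≥ 4: 5 ≥ 4 is true
  community-service hours > 259 hours: 46 > 259 is false
  recommendation letters < 1: 0 < 1 is true
  legacy status: no → false
  class-rank percentile ≥ 21%: 32 ≥ 21 is true
  disciplinary record: no → false
  first-generation student: no → false
  interview rating > 1: 4 > 1 is true
  intended major = Business: Business == Business is true
  in-state resident: yes → true
  AP courses completed ≤ 2: 10 ≤ 2 is false
  ACT score > 17: 21 > 17 is true
Combine:
[1.2] NOT false = true
[1.3] NOT true = false
[1] true OR true OR false = true
[2.1] NOT false = true
[2] true OR true = true
[3.2] NOT false = true
[3] false OR true = true
[4.1] NOT true = false
[4.3] NOT true = false
[4] false OR true OR false = true
[5.1] NOT false = true
[5.2] NOT true = false
[5] true OR false = true
[root] true AND true AND true AND true AND true = true
Overall: true → admitted

Admitted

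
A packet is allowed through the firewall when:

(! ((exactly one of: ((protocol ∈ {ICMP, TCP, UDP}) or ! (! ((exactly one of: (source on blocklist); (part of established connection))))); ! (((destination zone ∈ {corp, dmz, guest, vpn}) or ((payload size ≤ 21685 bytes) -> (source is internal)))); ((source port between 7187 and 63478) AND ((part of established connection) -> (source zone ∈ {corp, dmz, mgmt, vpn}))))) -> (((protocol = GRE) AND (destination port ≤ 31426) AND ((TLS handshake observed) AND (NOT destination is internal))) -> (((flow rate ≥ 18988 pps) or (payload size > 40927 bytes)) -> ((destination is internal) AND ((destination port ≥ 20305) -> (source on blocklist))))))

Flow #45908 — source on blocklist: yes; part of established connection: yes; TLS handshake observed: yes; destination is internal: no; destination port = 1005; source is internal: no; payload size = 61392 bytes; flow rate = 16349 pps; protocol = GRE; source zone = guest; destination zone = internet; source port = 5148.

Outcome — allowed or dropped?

Atomic conditions:
  protocol ∈ {ICMP, TCP, UDP}: GRE is not in the set → false
  source on blocklist: yes → true
  part of established connection: yes → true
  destination zone ∈ {corp, dmz, guest, vpn}: internet is not in the set → false
  payload size ≤ 21685 bytes: 61392 ≤ 21685 is false
  source is internal: no → false
  source port between 7187 and 63478: 5148 in [7187, 63478] is false
  source zone ∈ {corp, dmz, mgmt, vpn}: guest is not in the set → false
  protocol = GRE: GRE == GRE is true
  destination port ≤ 31426: 1005 ≤ 31426 is true
  TLS handshake observed: yes → true
  NOT destination is internal: no → true
  flow rate ≥ 18988 pps: 16349 ≥ 18988 is false
  payload size > 40927 bytes: 61392 > 40927 is true
  destination is internal: no → false
  destination port ≥ 20305: 1005 ≥ 20305 is false
Combine:
[1.1.1.2.1.1] exactly-one(true, true) = false
[1.1.1.2.1] NOT false = true
[1.1.1.2] NOT true = false
[1.1.1] false OR false = false
[1.1.2.1.2] false → false (antecedent false ⇒ implication holds) = true
[1.1.2.1] false OR true = true
[1.1.2] NOT true = false
[1.1.3.2] true → false = false
[1.1.3] false AND false = false
[1.1] exactly-one(false, false, false) = false
[1] NOT false = true
[2.1.3] true AND true = true
[2.1] true AND true AND true = true
[2.2.1] false OR true = true
[2.2.2.2] false → true (antecedent false ⇒ implication holds) = true
[2.2.2] false AND true = false
[2.2] true → false = false
[2] true → false = false
[root] true → false = false
Overall: false → dropped

Dropped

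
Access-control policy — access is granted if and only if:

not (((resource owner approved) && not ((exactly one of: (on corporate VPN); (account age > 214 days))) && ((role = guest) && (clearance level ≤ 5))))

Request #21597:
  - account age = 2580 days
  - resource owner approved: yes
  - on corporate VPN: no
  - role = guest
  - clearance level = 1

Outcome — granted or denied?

Atomic conditions:
  resource owner approved: yes → true
  on corporate VPN: no → false
  account age > 214 days: 2580 > 214 is true
  role = guest: guest == guest is true
  clearance level ≤ 5: 1 ≤ 5 is true
Combine:
[1.2.1] exactly-one(false, true) = true
[1.2] NOT true = false
[1.3] true AND true = true
[1] true AND false AND true = false
[root] NOT false = true
Overall: true → granted

Granted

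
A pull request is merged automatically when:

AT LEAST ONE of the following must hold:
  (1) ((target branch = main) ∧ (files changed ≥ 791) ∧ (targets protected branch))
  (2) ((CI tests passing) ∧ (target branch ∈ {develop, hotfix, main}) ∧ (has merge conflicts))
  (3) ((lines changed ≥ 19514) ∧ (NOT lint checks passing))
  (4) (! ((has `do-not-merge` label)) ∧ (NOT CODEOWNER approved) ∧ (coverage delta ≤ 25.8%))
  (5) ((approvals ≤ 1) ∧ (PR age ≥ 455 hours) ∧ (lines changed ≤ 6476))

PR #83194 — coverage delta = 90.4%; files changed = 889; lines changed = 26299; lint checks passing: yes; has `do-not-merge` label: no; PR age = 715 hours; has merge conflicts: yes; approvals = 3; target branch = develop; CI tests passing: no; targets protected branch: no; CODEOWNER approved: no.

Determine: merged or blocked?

Atomic conditions:
  target branch = main: develop == main is false
  files changed ≥ 791: 889 ≥ 791 is true
  targets protected branch: no → false
  CI tests passing: no → false
  target branch ∈ {develop, hotfix, main}: develop is in the set → true
  has merge conflicts: yes → true
  lines changed ≥ 19514: 26299 ≥ 19514 is true
  NOT lint checks passing: yes → false
  has `do-not-merge` label: no → false
  NOT CODEOWNER approved: no → true
  coverage delta ≤ 25.8%: 90.4 ≤ 25.8 is false
  approvals ≤ 1: 3 ≤ 1 is false
  PR age ≥ 455 hours: 715 ≥ 455 is true
  lines changed ≤ 6476: 26299 ≤ 6476 is false
Combine:
[1] false AND true AND false = false
[2] false AND true AND true = false
[3] true AND false = false
[4.1] NOT false = true
[4] true AND true AND false = false
[5] false AND true AND false = false
[root] false OR false OR false OR false OR false = false
Overall: false → blocked

Blocked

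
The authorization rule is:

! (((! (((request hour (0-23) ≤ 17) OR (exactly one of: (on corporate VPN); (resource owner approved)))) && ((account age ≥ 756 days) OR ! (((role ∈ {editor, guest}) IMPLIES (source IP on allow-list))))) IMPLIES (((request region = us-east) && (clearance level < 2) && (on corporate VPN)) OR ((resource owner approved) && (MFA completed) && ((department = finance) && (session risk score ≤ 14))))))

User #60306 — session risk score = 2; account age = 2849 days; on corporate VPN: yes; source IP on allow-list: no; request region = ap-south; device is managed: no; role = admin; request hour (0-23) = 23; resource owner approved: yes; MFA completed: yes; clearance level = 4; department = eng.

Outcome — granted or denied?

Granted

Atomic conditions:
  request hour (0-23) ≤ 17: 23 ≤ 17 is false
  on corporate VPN: yes → true
  resource owner approved: yes → true
  account age ≥ 756 days: 2849 ≥ 756 is true
  role ∈ {editor, guest}: admin is not in the set → false
  source IP on allow-list: no → false
  request region = us-east: ap-south == us-east is false
  clearance level < 2: 4 < 2 is false
  MFA completed: yes → true
  department = finance: eng == finance is false
  session risk score ≤ 14: 2 ≤ 14 is true
Combine:
[1.1.1.1.2] exactly-one(true, true) = false
[1.1.1.1] false OR false = false
[1.1.1] NOT false = true
[1.1.2.2.1] false → false (antecedent false ⇒ implication holds) = true
[1.1.2.2] NOT true = false
[1.1.2] true OR false = true
[1.1] true AND true = true
[1.2.1] false AND false AND true = false
[1.2.2.3] false AND true = false
[1.2.2] true AND true AND false = false
[1.2] false OR false = false
[1] true → false = false
[root] NOT false = true
Overall: true → granted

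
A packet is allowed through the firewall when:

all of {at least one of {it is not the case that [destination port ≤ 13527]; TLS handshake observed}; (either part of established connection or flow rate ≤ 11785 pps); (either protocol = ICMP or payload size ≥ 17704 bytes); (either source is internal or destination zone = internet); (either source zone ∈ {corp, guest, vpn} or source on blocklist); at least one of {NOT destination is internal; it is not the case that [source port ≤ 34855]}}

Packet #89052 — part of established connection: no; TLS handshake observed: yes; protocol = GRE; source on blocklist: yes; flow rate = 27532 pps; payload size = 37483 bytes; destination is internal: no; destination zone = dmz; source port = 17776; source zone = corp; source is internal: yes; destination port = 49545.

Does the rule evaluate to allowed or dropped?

Dropped

Atomic conditions:
  destination port ≤ 13527: 49545 ≤ 13527 is false
  TLS handshake observed: yes → true
  part of established connection: no → false
  flow rate ≤ 11785 pps: 27532 ≤ 11785 is false
  protocol = ICMP: GRE == ICMP is false
  payload size ≥ 17704 bytes: 37483 ≥ 17704 is true
  source is internal: yes → true
  destination zone = internet: dmz == internet is false
  source zone ∈ {corp, guest, vpn}: corp is in the set → true
  source on blocklist: yes → true
  NOT destination is internal: no → true
  source port ≤ 34855: 17776 ≤ 34855 is true
Combine:
[1.1] NOT false = true
[1] true OR true = true
[2] false OR false = false
[3] false OR true = true
[4] true OR false = true
[5] true OR true = true
[6.2] NOT true = false
[6] true OR false = true
[root] true AND false AND true AND true AND true AND true = false
Overall: false → dropped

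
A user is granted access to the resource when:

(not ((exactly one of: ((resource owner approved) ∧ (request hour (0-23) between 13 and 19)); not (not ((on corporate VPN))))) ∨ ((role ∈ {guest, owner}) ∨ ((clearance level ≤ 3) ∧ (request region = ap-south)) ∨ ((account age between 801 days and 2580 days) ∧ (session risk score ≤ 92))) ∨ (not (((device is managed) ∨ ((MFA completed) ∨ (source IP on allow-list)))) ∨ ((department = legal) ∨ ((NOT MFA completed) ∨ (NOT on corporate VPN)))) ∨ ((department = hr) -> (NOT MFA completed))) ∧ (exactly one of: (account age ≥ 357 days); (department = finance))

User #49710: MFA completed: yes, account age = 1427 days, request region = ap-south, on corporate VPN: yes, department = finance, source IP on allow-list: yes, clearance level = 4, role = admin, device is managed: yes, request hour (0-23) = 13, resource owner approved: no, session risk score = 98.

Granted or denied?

Atomic conditions:
  resource owner approved: no → false
  request hour (0-23) between 13 and 19: 13 in [13, 19] is true
  on corporate VPN: yes → true
  role ∈ {guest, owner}: admin is not in the set → false
  clearance level ≤ 3: 4 ≤ 3 is false
  request region = ap-south: ap-south == ap-south is true
  account age between 801 days and 2580 days: 1427 in [801, 2580] is true
  session risk score ≤ 92: 98 ≤ 92 is false
  device is managed: yes → true
  MFA completed: yes → true
  source IP on allow-list: yes → true
  department = legal: finance == legal is false
  NOT MFA completed: yes → false
  NOT on corporate VPN: yes → false
  department = hr: finance == hr is false
  account age ≥ 357 days: 1427 ≥ 357 is true
  department = finance: finance == finance is true
Combine:
[1.1.1.1] false AND true = false
[1.1.1.2.1] NOT true = false
[1.1.1.2] NOT false = true
[1.1.1] exactly-one(false, true) = true
[1.1] NOT true = false
[1.2.2] false AND true = false
[1.2.3] true AND false = false
[1.2] false OR false OR false = false
[1.3.1.1.2] true OR true = true
[1.3.1.1] true OR true = true
[1.3.1] NOT true = false
[1.3.2.2] false OR false = false
[1.3.2] false OR false = false
[1.3] false OR false = false
[1.4] false → false (antecedent false ⇒ implication holds) = true
[1] false OR false OR false OR true = true
[2] exactly-one(true, true) = false
[root] true AND false = false
Overall: false → denied

Denied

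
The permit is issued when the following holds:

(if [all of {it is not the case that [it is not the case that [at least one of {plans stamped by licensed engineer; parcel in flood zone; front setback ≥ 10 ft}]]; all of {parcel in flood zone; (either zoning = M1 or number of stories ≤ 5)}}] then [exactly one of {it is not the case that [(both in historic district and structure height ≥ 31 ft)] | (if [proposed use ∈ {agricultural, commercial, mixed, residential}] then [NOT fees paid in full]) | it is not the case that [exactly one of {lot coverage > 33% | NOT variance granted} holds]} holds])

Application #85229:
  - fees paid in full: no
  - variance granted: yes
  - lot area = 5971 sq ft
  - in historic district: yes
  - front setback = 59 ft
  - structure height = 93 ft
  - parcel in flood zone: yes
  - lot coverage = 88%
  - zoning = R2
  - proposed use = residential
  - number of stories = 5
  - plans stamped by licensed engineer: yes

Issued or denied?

Atomic conditions:
  plans stamped by licensed engineer: yes → true
  parcel in flood zone: yes → true
  front setback ≥ 10 ft: 59 ≥ 10 is true
  zoning = M1: R2 == M1 is false
  number of stories ≤ 5: 5 ≤ 5 is true
  in historic district: yes → true
  structure height ≥ 31 ft: 93 ≥ 31 is true
  proposed use ∈ {agricultural, commercial, mixed, residential}: residential is in the set → true
  NOT fees paid in full: no → true
  lot coverage > 33%: 88 > 33 is true
  NOT variance granted: yes → false
Combine:
[1.1.1.1] true OR true OR true = true
[1.1.1] NOT true = false
[1.1] NOT false = true
[1.2.2] false OR true = true
[1.2] true AND true = true
[1] true AND true = true
[2.1.1] true AND true = true
[2.1] NOT true = false
[2.2] true → true = true
[2.3.1] exactly-one(true, false) = true
[2.3] NOT true = false
[2] exactly-one(false, true, false) = true
[root] true → true = true
Overall: true → issued

Issued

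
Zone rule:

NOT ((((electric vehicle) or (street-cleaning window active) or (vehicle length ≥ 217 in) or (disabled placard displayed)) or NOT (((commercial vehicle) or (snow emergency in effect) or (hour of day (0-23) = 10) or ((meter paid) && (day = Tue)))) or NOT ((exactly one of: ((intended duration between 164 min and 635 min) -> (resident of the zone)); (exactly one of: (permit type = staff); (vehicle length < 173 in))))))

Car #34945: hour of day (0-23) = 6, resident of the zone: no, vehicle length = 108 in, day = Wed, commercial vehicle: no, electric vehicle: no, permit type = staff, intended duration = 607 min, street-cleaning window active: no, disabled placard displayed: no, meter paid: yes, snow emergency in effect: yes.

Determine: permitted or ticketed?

Ticketed

Atomic conditions:
  electric vehicle: no → false
  street-cleaning window active: no → false
  vehicle length ≥ 217 in: 108 ≥ 217 is false
  disabled placard displayed: no → false
  commercial vehicle: no → false
  snow emergency in effect: yes → true
  hour of day (0-23) = 10: 6 == 10 is false
  meter paid: yes → true
  day = Tue: Wed == Tue is false
  intended duration between 164 min and 635 min: 607 in [164, 635] is true
  resident of the zone: no → false
  permit type = staff: staff == staff is true
  vehicle length < 173 in: 108 < 173 is true
Combine:
[1.1] false OR false OR false OR false = false
[1.2.1.4] true AND false = false
[1.2.1] false OR true OR false OR false = true
[1.2] NOT true = false
[1.3.1.1] true → false = false
[1.3.1.2] exactly-one(true, true) = false
[1.3.1] exactly-one(false, false) = false
[1.3] NOT false = true
[1] false OR false OR true = true
[root] NOT true = false
Overall: false → ticketed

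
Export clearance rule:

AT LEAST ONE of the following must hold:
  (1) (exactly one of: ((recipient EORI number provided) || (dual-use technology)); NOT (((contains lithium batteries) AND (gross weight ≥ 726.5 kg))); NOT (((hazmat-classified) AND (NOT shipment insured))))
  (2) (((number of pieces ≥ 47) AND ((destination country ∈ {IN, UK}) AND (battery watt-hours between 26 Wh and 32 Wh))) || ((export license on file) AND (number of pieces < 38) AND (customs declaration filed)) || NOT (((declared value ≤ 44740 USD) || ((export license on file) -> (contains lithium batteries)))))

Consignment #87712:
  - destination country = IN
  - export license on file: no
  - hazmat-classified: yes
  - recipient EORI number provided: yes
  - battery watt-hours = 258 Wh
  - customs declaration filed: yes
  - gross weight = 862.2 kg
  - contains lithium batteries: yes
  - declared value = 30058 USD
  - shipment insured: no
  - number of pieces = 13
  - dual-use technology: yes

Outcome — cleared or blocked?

Cleared

Atomic conditions:
  recipient EORI number provided: yes → true
  dual-use technology: yes → true
  contains lithium batteries: yes → true
  gross weight ≥ 726.5 kg: 862.2 ≥ 726.5 is true
  hazmat-classified: yes → true
  NOT shipment insured: no → true
  number of pieces ≥ 47: 13 ≥ 47 is false
  destination country ∈ {IN, UK}: IN is in the set → true
  battery watt-hours between 26 Wh and 32 Wh: 258 in [26, 32] is false
  export license on file: no → false
  number of pieces < 38: 13 < 38 is true
  customs declaration filed: yes → true
  declared value ≤ 44740 USD: 30058 ≤ 44740 is true
Combine:
[1.1] true OR true = true
[1.2.1] true AND true = true
[1.2] NOT true = false
[1.3.1] true AND true = true
[1.3] NOT true = false
[1] exactly-one(true, false, false) = true
[2.1.2] true AND false = false
[2.1] false AND false = false
[2.2] false AND true AND true = false
[2.3.1.2] false → true (antecedent false ⇒ implication holds) = true
[2.3.1] true OR true = true
[2.3] NOT true = false
[2] false OR false OR false = false
[root] true OR false = true
Overall: true → cleared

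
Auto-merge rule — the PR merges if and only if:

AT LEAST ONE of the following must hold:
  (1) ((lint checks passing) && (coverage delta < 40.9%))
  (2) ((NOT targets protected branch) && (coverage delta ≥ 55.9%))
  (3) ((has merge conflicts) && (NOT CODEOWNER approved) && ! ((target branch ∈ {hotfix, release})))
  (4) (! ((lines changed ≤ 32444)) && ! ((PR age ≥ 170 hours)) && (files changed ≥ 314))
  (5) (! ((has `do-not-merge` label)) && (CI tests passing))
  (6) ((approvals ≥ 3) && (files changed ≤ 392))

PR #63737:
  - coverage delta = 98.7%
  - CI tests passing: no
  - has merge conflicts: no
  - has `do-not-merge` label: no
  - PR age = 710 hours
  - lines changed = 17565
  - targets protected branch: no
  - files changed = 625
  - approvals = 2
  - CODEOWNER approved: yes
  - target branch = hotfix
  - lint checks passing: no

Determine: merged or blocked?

Merged

Atomic conditions:
  lint checks passing: no → false
  coverage delta < 40.9%: 98.7 < 40.9 is false
  NOT targets protected branch: no → true
  coverage delta ≥ 55.9%: 98.7 ≥ 55.9 is true
  has merge conflicts: no → false
  NOT CODEOWNER approved: yes → false
  target branch ∈ {hotfix, release}: hotfix is in the set → true
  lines changed ≤ 32444: 17565 ≤ 32444 is true
  PR age ≥ 170 hours: 710 ≥ 170 is true
  files changed ≥ 314: 625 ≥ 314 is true
  has `do-not-merge` label: no → false
  CI tests passing: no → false
  approvals ≥ 3: 2 ≥ 3 is false
  files changed ≤ 392: 625 ≤ 392 is false
Combine:
[1] false AND false = false
[2] true AND true = true
[3.3] NOT true = false
[3] false AND false AND false = false
[4.1] NOT true = false
[4.2] NOT true = false
[4] false AND false AND true = false
[5.1] NOT false = true
[5] true AND false = false
[6] false AND false = false
[root] false OR true OR false OR false OR false OR false = true
Overall: true → merged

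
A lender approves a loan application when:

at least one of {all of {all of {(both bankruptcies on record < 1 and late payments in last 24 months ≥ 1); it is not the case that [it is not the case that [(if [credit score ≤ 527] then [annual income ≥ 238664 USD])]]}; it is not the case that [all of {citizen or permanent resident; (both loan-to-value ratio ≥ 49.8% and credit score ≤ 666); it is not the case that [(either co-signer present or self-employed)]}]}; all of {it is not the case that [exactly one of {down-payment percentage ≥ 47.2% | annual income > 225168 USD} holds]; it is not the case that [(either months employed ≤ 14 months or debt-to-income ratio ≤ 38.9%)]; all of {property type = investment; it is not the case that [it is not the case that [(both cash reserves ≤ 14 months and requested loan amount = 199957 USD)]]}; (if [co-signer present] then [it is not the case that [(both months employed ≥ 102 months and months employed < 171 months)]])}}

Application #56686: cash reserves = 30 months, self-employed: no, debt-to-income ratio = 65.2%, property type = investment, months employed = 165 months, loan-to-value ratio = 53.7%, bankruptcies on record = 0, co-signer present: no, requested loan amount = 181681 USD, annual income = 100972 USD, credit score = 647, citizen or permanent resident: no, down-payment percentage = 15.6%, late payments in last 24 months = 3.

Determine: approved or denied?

Approved

Atomic conditions:
  bankruptcies on record < 1: 0 < 1 is true
  late payments in last 24 months ≥ 1: 3 ≥ 1 is true
  credit score ≤ 527: 647 ≤ 527 is false
  annual income ≥ 238664 USD: 100972 ≥ 238664 is false
  citizen or permanent resident: no → false
  loan-to-value ratio ≥ 49.8%: 53.7 ≥ 49.8 is true
  credit score ≤ 666: 647 ≤ 666 is true
  co-signer present: no → false
  self-employed: no → false
  down-payment percentage ≥ 47.2%: 15.6 ≥ 47.2 is false
  annual income > 225168 USD: 100972 > 225168 is false
  months employed ≤ 14 months: 165 ≤ 14 is false
  debt-to-income ratio ≤ 38.9%: 65.2 ≤ 38.9 is false
  property type = investment: investment == investment is true
  cash reserves ≤ 14 months: 30 ≤ 14 is false
  requested loan amount = 199957 USD: 181681 == 199957 is false
  months employed ≥ 102 months: 165 ≥ 102 is true
  months employed < 171 months: 165 < 171 is true
Combine:
[1.1.1] true AND true = true
[1.1.2.1.1] false → false (antecedent false ⇒ implication holds) = true
[1.1.2.1] NOT true = false
[1.1.2] NOT false = true
[1.1] true AND true = true
[1.2.1.2] true AND true = true
[1.2.1.3.1] false OR false = false
[1.2.1.3] NOT false = true
[1.2.1] false AND true AND true = false
[1.2] NOT false = true
[1] true AND true = true
[2.1.1] exactly-one(false, false) = false
[2.1] NOT false = true
[2.2.1] false OR false = false
[2.2] NOT false = true
[2.3.2.1.1] false AND false = false
[2.3.2.1] NOT false = true
[2.3.2] NOT true = false
[2.3] true AND false = false
[2.4.2.1] true AND true = true
[2.4.2] NOT true = false
[2.4] false → false (antecedent false ⇒ implication holds) = true
[2] true AND true AND false AND true = false
[root] true OR false = true
Overall: true → approved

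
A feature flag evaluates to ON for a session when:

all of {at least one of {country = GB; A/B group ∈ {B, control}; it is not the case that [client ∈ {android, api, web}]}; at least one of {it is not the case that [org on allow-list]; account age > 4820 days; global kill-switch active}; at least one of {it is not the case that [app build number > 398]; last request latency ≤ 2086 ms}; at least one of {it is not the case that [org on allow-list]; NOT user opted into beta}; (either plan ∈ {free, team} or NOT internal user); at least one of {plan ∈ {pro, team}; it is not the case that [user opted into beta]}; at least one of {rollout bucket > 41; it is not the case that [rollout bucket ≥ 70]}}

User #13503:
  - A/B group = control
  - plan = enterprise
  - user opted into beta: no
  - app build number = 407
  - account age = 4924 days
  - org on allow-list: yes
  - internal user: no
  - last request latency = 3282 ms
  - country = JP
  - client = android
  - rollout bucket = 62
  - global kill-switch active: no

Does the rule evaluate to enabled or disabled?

Atomic conditions:
  country = GB: JP == GB is false
  A/B group ∈ {B, control}: control is in the set → true
  client ∈ {android, api, web}: android is in the set → true
  org on allow-list: yes → true
  account age > 4820 days: 4924 > 4820 is true
  global kill-switch active: no → false
  app build number > 398: 407 > 398 is true
  last request latency ≤ 2086 ms: 3282 ≤ 2086 is false
  NOT user opted into beta: no → true
  plan ∈ {free, team}: enterprise is not in the set → false
  NOT internal user: no → true
  plan ∈ {pro, team}: enterprise is not in the set → false
  user opted into beta: no → false
  rollout bucket > 41: 62 > 41 is true
  rollout bucket ≥ 70: 62 ≥ 70 is false
Combine:
[1.3] NOT true = false
[1] false OR true OR false = true
[2.1] NOT true = false
[2] false OR true OR false = true
[3.1] NOT true = false
[3] false OR false = false
[4.1] NOT true = false
[4] false OR true = true
[5] false OR true = true
[6.2] NOT false = true
[6] false OR true = true
[7.2] NOT false = true
[7] true OR true = true
[root] true AND true AND false AND true AND true AND true AND true = false
Overall: false → disabled

Disabled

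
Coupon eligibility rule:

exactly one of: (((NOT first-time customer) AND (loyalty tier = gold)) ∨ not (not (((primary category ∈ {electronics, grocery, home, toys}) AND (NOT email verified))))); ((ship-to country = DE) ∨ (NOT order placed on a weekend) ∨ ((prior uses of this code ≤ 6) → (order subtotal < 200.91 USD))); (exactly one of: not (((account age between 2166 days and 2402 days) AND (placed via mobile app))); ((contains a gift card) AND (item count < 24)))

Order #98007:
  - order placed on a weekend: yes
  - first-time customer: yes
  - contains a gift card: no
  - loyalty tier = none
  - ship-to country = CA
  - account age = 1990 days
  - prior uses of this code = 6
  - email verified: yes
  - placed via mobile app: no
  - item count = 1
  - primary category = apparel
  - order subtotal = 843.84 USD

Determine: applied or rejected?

Applied

Atomic conditions:
  NOT first-time customer: yes → false
  loyalty tier = gold: none == gold is false
  primary category ∈ {electronics, grocery, home, toys}: apparel is not in the set → false
  NOT email verified: yes → false
  ship-to country = DE: CA == DE is false
  NOT order placed on a weekend: yes → false
  prior uses of this code ≤ 6: 6 ≤ 6 is true
  order subtotal < 200.91 USD: 843.84 < 200.91 is false
  account age between 2166 days and 2402 days: 1990 in [2166, 2402] is false
  placed via mobile app: no → false
  contains a gift card: no → false
  item count < 24: 1 < 24 is true
Combine:
[1.1] false AND false = false
[1.2.1.1] false AND false = false
[1.2.1] NOT false = true
[1.2] NOT true = false
[1] false OR false = false
[2.3] true → false = false
[2] false OR false OR false = false
[3.1.1] false AND false = false
[3.1] NOT false = true
[3.2] false AND true = false
[3] exactly-one(true, false) = true
[root] exactly-one(false, false, true) = true
Overall: true → applied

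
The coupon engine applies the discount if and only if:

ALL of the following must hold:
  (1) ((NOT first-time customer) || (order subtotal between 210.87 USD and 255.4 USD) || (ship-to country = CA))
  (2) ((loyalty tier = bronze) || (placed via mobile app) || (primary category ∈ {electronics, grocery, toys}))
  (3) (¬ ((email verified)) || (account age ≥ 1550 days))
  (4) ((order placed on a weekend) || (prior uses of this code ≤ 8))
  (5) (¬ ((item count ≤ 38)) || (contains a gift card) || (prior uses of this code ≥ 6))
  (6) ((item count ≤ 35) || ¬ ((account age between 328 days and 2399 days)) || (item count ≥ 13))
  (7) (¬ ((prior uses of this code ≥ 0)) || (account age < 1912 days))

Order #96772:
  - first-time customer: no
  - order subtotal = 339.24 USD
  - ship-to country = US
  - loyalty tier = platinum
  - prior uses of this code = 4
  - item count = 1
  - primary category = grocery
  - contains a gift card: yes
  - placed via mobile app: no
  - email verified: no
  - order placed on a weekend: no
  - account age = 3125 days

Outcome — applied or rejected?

Rejected

Atomic conditions:
  NOT first-time customer: no → true
  order subtotal between 210.87 USD and 255.4 USD: 339.24 in [210.87, 255.4] is false
  ship-to country = CA: US == CA is false
  loyalty tier = bronze: platinum == bronze is false
  placed via mobile app: no → false
  primary category ∈ {electronics, grocery, toys}: grocery is in the set → true
  email verified: no → false
  account age ≥ 1550 days: 3125 ≥ 1550 is true
  order placed on a weekend: no → false
  prior uses of this code ≤ 8: 4 ≤ 8 is true
  item count ≤ 38: 1 ≤ 38 is true
  contains a gift card: yes → true
  prior uses of this code ≥ 6: 4 ≥ 6 is false
  item count ≤ 35: 1 ≤ 35 is true
  account age between 328 days and 2399 days: 3125 in [328, 2399] is false
  item count ≥ 13: 1 ≥ 13 is false
  prior uses of this code ≥ 0: 4 ≥ 0 is true
  account age < 1912 days: 3125 < 1912 is false
Combine:
[1] true OR false OR false = true
[2] false OR false OR true = true
[3.1] NOT false = true
[3] true OR true = true
[4] false OR true = true
[5.1] NOT true = false
[5] false OR true OR false = true
[6.2] NOT false = true
[6] true OR true OR false = true
[7.1] NOT true = false
[7] false OR false = false
[root] true AND true AND true AND true AND true AND true AND false = false
Overall: false → rejected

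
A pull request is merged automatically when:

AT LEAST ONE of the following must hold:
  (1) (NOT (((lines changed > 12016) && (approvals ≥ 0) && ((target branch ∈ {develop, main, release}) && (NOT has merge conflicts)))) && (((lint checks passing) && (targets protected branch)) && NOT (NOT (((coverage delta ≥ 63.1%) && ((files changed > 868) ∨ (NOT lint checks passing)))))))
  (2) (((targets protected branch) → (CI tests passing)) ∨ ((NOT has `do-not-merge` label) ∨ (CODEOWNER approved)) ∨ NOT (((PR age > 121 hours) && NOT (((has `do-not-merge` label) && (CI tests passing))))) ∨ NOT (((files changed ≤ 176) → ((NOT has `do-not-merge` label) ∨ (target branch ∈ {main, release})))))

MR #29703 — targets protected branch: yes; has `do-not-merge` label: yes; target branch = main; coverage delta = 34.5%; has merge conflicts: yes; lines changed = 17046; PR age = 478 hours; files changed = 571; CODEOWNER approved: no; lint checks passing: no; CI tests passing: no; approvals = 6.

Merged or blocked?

Atomic conditions:
  lines changed > 12016: 17046 > 12016 is true
  approvals ≥ 0: 6 ≥ 0 is true
  target branch ∈ {develop, main, release}: main is in the set → true
  NOT has merge conflicts: yes → false
  lint checks passing: no → false
  targets protected branch: yes → true
  coverage delta ≥ 63.1%: 34.5 ≥ 63.1 is false
  files changed > 868: 571 > 868 is false
  NOT lint checks passing: no → true
  CI tests passing: no → false
  NOT has `do-not-merge` label: yes → false
  CODEOWNER approved: no → false
  PR age > 121 hours: 478 > 121 is true
  has `do-not-merge` label: yes → true
  files changed ≤ 176: 571 ≤ 176 is false
  target branch ∈ {main, release}: main is in the set → true
Combine:
[1.1.1.3] true AND false = false
[1.1.1] true AND true AND false = false
[1.1] NOT false = true
[1.2.1] false AND true = false
[1.2.2.1.1.2] false OR true = true
[1.2.2.1.1] false AND true = false
[1.2.2.1] NOT false = true
[1.2.2] NOT true = false
[1.2] false AND false = false
[1] true AND false = false
[2.1] true → false = false
[2.2] false OR false = false
[2.3.1.2.1] true AND false = false
[2.3.1.2] NOT false = true
[2.3.1] true AND true = true
[2.3] NOT true = false
[2.4.1.2] false OR true = true
[2.4.1] false → true (antecedent false ⇒ implication holds) = true
[2.4] NOT true = false
[2] false OR false OR false OR false = false
[root] false OR false = false
Overall: false → blocked

Blocked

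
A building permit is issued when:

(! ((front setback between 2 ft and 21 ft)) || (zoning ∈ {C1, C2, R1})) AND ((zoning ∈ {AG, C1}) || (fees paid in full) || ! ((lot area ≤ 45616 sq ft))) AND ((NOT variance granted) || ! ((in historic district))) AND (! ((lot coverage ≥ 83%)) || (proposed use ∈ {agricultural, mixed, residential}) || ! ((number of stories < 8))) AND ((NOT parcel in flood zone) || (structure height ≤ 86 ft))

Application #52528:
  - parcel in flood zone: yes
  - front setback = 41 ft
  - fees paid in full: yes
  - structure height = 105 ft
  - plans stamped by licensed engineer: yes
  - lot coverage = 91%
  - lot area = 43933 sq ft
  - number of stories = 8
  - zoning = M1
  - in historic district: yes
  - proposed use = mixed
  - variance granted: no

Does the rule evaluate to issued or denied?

Denied

Atomic conditions:
  front setback between 2 ft and 21 ft: 41 in [2, 21] is false
  zoning ∈ {C1, C2, R1}: M1 is not in the set → false
  zoning ∈ {AG, C1}: M1 is not in the set → false
  fees paid in full: yes → true
  lot area ≤ 45616 sq ft: 43933 ≤ 45616 is true
  NOT variance granted: no → true
  in historic district: yes → true
  lot coverage ≥ 83%: 91 ≥ 83 is true
  proposed use ∈ {agricultural, mixed, residential}: mixed is in the set → true
  number of stories < 8: 8 < 8 is false
  NOT parcel in flood zone: yes → false
  structure height ≤ 86 ft: 105 ≤ 86 is false
Combine:
[1.1] NOT false = true
[1] true OR false = true
[2.3] NOT true = false
[2] false OR true OR false = true
[3.2] NOT true = false
[3] true OR false = true
[4.1] NOT true = false
[4.3] NOT false = true
[4] false OR true OR true = true
[5] false OR false = false
[root] true AND true AND true AND true AND false = false
Overall: false → denied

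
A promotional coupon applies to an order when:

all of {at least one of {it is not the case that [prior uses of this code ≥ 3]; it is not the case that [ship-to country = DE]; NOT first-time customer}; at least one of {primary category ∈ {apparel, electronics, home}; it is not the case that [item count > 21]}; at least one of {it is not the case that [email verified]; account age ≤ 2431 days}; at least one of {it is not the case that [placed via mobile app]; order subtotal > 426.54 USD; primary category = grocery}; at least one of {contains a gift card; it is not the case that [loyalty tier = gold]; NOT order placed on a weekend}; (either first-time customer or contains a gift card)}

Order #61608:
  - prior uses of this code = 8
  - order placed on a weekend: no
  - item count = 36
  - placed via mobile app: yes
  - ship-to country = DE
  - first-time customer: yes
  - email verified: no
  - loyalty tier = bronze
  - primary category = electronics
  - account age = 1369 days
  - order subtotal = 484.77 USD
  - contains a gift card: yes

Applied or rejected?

Rejected

Atomic conditions:
  prior uses of this code ≥ 3: 8 ≥ 3 is true
  ship-to country = DE: DE == DE is true
  NOT first-time customer: yes → false
  primary category ∈ {apparel, electronics, home}: electronics is in the set → true
  item count > 21: 36 > 21 is true
  email verified: no → false
  account age ≤ 2431 days: 1369 ≤ 2431 is true
  placed via mobile app: yes → true
  order subtotal > 426.54 USD: 484.77 > 426.54 is true
  primary category = grocery: electronics == grocery is false
  contains a gift card: yes → true
  loyalty tier = gold: bronze == gold is false
  NOT order placed on a weekend: no → true
  first-time customer: yes → true
Combine:
[1.1] NOT true = false
[1.2] NOT true = false
[1] false OR false OR false = false
[2.2] NOT true = false
[2] true OR false = true
[3.1] NOT false = true
[3] true OR true = true
[4.1] NOT true = false
[4] false OR true OR false = true
[5.2] NOT false = true
[5] true OR true OR true = true
[6] true OR true = true
[root] false AND true AND true AND true AND true AND true = false
Overall: false → rejected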